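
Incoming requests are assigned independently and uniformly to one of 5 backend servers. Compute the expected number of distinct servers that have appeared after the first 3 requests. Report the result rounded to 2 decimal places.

For each server, P(seen in 3 requests) = 1 - (4/5)^3 = 0.488.
By linearity of expectation, E[distinct seen] = 5·(1 - (4/5)^3) = 2.440.

2.44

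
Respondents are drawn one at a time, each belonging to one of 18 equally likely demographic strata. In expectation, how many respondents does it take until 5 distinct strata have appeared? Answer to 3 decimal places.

5.670

Going from k to k+1 distinct takes a geometric number of respondents with mean 18/(18-k).
Sum over k = 0,...,4: E = 18/18 + 18/17 + 18/16 + 18/15 + 18/14 = 5.6695.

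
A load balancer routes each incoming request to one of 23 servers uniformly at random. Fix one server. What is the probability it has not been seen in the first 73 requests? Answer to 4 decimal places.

On each request the fixed server fails to appear with probability 22/23.
P(still missing after 73) = (22/23)^73 = 0.03897.

0.0390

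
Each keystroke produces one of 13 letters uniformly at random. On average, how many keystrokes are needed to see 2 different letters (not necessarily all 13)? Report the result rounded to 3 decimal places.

2.083

With k distinct letters already seen, the next new one arrives after an expected 13/(13-k) keystrokes.
Sum over k = 0,...,1: E = 13/13 + 13/12 = 2.0833.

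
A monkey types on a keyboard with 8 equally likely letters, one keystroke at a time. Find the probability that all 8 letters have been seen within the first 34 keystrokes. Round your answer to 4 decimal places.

By inclusion–exclusion over which letters are missing,
P(all seen) = Σ_{j=0}^{8} (-1)^j C(8,j)((8-j)/8)^34
= 1.00000 - 0.08538 + 0.00158 - 0.00001 + 0.00000 - 0.00000 + 0.00000 - 0.00000 + 0.00000
= 0.91619.

0.9162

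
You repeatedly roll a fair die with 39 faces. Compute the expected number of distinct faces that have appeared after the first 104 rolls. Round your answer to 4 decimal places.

36.3828

For each face, P(seen in 104 rolls) = 1 - (38/39)^104 = 0.93289.
By linearity of expectation, E[distinct seen] = 39·(1 - (38/39)^104) = 36.38278.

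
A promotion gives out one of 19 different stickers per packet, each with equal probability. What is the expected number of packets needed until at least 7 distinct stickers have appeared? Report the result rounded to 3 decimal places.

8.446

Going from k to k+1 distinct takes a geometric number of packets with mean 19/(19-k).
Sum over k = 0,...,6: E = 19/19 + 19/18 + 19/17 + ... + 19/14 + 19/13 = 8.4461.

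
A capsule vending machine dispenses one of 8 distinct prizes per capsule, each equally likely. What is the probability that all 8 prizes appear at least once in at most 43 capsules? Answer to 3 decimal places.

By inclusion–exclusion over which prizes are missing,
P(all seen) = Σ_{j=0}^{8} (-1)^j C(8,j)((8-j)/8)^43
= 1.0000 - 0.0257 + 0.0001 - 0.0000 + 0.0000 - 0.0000 + 0.0000 - 0.0000 + 0.0000
= 0.9744.

0.974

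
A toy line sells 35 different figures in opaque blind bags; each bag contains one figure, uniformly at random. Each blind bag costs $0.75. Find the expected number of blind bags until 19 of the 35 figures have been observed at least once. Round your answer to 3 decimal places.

26.812

Going from k to k+1 distinct takes a geometric number of blind bags with mean 35/(35-k).
Sum over k = 0,...,18: E = 35/35 + 35/34 + 35/33 + ... + 35/18 + 35/17 = 26.8118.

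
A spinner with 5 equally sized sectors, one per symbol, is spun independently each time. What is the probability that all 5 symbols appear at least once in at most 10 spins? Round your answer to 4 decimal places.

0.5225

Let A_i be the event that symbol i is missing after 10 spins. By inclusion–exclusion on the A_i,
P(all seen) = Σ_{j=0}^{5} (-1)^j C(5,j)((5-j)/5)^10
= 1.00000 - 0.53687 + 0.06047 - 0.00105 + 0.00000 - 0.00000
= 0.52255.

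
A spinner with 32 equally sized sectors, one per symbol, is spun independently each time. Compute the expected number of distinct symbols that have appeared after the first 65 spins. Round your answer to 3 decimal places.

27.936

For each symbol, P(seen in 65 spins) = 1 - (31/32)^65 = 0.8730.
By linearity of expectation, E[distinct seen] = 32·(1 - (31/32)^65) = 27.9364.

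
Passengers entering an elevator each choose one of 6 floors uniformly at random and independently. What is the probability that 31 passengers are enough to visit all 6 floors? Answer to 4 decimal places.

By inclusion–exclusion over which floors are missing,
P(all seen) = Σ_{j=0}^{6} (-1)^j C(6,j)((6-j)/6)^31
= 1.00000 - 0.02106 + 0.00005 - 0.00000 + 0.00000 - 0.00000 + 0.00000
= 0.97899.

0.9790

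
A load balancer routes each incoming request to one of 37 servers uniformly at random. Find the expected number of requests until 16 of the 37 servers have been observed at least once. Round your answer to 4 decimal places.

20.5804

With k distinct servers already seen, the next new one arrives after an expected 37/(37-k) requests.
Sum over k = 0,...,15: E = 37/37 + 37/36 + 37/35 + ... + 37/23 + 37/22 = 20.58042.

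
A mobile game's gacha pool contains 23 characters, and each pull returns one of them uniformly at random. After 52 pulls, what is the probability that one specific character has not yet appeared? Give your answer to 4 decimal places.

0.0991

On each pull the fixed character fails to appear with probability 22/23.
P(still missing after 52) = (22/23)^52 = 0.09911.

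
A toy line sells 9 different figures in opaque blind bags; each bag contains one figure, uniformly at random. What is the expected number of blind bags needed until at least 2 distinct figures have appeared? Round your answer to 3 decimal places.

2.125

Going from k to k+1 distinct takes a geometric number of blind bags with mean 9/(9-k).
Sum over k = 0,...,1: E = 9/9 + 9/8 = 2.1250.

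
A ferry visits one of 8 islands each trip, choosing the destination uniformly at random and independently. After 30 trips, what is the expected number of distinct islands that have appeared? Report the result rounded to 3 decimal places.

7.854

For each island, P(seen in 30 trips) = 1 - (7/8)^30 = 0.9818.
By linearity of expectation, E[distinct seen] = 8·(1 - (7/8)^30) = 7.8543.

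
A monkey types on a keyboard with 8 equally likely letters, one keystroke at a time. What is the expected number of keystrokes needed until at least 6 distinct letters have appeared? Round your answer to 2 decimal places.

9.74

With k distinct letters already seen, the next new one arrives after an expected 8/(8-k) keystrokes.
Sum over k = 0,...,5: E = 8/8 + 8/7 + 8/6 + 8/5 + 8/4 + 8/3 = 9.743.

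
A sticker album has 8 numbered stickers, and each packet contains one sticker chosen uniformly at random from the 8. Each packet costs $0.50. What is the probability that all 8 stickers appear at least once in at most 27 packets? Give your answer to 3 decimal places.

0.794

By inclusion–exclusion over which stickers are missing,
P(all seen) = Σ_{j=0}^{8} (-1)^j C(8,j)((8-j)/8)^27
= 1.0000 - 0.2174 + 0.0119 - 0.0002 + 0.0000 - 0.0000 + 0.0000 - 0.0000 + 0.0000
= 0.7943.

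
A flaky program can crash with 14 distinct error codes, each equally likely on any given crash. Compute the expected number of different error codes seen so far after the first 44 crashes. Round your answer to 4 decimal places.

For each error code, P(seen in 44 crashes) = 1 - (13/14)^44 = 0.96164.
By linearity of expectation, E[distinct seen] = 14·(1 - (13/14)^44) = 13.46297.

13.4630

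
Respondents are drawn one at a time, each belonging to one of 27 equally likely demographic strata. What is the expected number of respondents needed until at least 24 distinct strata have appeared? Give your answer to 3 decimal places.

With k distinct strata already seen, the next new one arrives after an expected 27/(27-k) respondents.
Sum over k = 0,...,23: E = 27/27 + 27/26 + 27/25 + ... + 27/5 + 27/4 = 55.5693.

55.569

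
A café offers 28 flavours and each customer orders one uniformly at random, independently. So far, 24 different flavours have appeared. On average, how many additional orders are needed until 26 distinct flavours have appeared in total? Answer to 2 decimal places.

16.33

With k distinct flavours already seen, the next new one takes an expected 28/(28-k) orders.
Sum over k = 24,...,25: E = 28/4 + 28/3 = 16.333.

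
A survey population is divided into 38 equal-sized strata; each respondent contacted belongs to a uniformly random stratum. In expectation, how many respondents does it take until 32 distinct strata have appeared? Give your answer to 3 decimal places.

67.560

Going from k to k+1 distinct takes a geometric number of respondents with mean 38/(38-k).
Sum over k = 0,...,31: E = 38/38 + 38/37 + 38/36 + ... + 38/8 + 38/7 = 67.5603.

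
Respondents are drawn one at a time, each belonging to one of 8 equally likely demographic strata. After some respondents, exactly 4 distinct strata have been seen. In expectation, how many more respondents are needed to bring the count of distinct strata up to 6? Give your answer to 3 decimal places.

4.667

From k distinct to k+1 distinct takes on average 8/(8-k) respondents.
Sum over k = 4,...,5: E = 8/4 + 8/3 = 4.6667.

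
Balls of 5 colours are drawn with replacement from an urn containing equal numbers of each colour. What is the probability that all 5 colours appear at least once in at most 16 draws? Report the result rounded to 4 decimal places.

0.8621

Let A_i be the event that colour i is missing after 16 draws. By inclusion–exclusion on the A_i,
P(all seen) = Σ_{j=0}^{5} (-1)^j C(5,j)((5-j)/5)^16
= 1.00000 - 0.14074 + 0.00282 - 0.00000 + 0.00000 - 0.00000
= 0.86208.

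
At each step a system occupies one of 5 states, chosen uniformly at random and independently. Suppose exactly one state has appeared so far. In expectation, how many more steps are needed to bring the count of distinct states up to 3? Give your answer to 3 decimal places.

With k distinct states already seen, the next new one takes an expected 5/(5-k) steps.
Sum over k = 1,...,2: E = 5/4 + 5/3 = 2.9167.

2.917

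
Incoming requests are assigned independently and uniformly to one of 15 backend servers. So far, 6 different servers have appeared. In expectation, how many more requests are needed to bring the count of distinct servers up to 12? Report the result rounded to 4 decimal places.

14.9345

From k distinct to k+1 distinct takes on average 15/(15-k) requests.
Sum over k = 6,...,11: E = 15/9 + 15/8 + 15/7 + 15/6 + 15/5 + 15/4 = 14.93452.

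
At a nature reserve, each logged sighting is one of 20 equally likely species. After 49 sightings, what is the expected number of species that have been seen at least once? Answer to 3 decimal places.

18.380

For each species, P(seen in 49 sightings) = 1 - (19/20)^49 = 0.9190.
By linearity of expectation, E[distinct seen] = 20·(1 - (19/20)^49) = 18.3801.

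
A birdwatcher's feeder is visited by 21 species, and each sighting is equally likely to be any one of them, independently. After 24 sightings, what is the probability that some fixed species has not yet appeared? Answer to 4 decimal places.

Each sighting misses the fixed species with probability (21-1)/21 = 20/21, independently.
P(still missing after 24) = (20/21)^24 = 0.31007.

0.3101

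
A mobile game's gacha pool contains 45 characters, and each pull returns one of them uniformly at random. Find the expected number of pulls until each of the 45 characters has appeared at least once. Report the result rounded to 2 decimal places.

The wait to go from k to k+1 distinct characters is geometric with mean 45/(45-k).
E[T] = 45/45 + 45/44 + 45/43 + ... + 45/2 + 45/1 = 45·H_{45}.
H_{45} = 4.395, so E[T] = 197.773.

197.77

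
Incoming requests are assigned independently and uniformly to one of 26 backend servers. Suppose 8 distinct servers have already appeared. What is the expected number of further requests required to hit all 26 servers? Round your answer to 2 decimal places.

90.87

The wait to go from k to k+1 distinct servers is geometric with mean 26/(26-k).
Sum over k = 8,...,25: E = 26/18 + 26/17 + 26/16 + ... + 26/2 + 26/1 = 90.873.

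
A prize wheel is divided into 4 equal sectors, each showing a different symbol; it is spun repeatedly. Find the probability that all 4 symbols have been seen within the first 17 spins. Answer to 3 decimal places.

0.970

By inclusion–exclusion over which symbols are missing,
P(all seen) = Σ_{j=0}^{4} (-1)^j C(4,j)((4-j)/4)^17
= 1.0000 - 0.0301 + 0.0000 - 0.0000 + 0.0000
= 0.9700.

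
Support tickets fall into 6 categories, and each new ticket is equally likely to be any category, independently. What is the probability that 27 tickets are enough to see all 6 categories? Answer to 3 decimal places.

Let A_i be the event that category i is missing after 27 tickets. By inclusion–exclusion on the A_i,
P(all seen) = Σ_{j=0}^{6} (-1)^j C(6,j)((6-j)/6)^27
= 1.0000 - 0.0437 + 0.0003 - 0.0000 + 0.0000 - 0.0000 + 0.0000
= 0.9566.

0.957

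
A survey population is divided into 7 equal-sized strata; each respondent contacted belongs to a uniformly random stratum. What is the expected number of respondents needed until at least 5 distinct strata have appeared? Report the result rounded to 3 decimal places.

7.650

With k distinct strata already seen, the next new one arrives after an expected 7/(7-k) respondents.
Sum over k = 0,...,4: E = 7/7 + 7/6 + 7/5 + 7/4 + 7/3 = 7.6500.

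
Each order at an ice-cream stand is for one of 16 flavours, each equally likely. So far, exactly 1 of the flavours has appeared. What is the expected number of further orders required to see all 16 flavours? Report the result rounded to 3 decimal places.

With k distinct flavours already seen, the next new one takes an expected 16/(16-k) orders.
Sum over k = 1,...,15: E = 16/15 + 16/14 + 16/13 + ... + 16/2 + 16/1 = 53.0917.

53.092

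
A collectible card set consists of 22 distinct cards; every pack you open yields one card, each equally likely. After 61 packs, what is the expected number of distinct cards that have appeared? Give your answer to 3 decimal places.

20.712

For each card, P(seen in 61 packs) = 1 - (21/22)^61 = 0.9414.
By linearity of expectation, E[distinct seen] = 22·(1 - (21/22)^61) = 20.7117.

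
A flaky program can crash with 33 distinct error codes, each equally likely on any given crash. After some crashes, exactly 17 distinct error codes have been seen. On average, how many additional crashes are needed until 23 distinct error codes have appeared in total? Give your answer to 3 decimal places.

From k distinct to k+1 distinct takes on average 33/(33-k) crashes.
Sum over k = 17,...,22: E = 33/16 + 33/15 + 33/14 + 33/13 + 33/12 + 33/11 = 14.9081.

14.908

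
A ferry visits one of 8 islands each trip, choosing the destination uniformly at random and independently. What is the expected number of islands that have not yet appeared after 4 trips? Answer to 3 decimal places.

4.689

For each island, P(unseen after 4) = (7/8)^4 = 0.5862.
By linearity of expectation, E[unseen] = 8·(7/8)^4 = 4.6895.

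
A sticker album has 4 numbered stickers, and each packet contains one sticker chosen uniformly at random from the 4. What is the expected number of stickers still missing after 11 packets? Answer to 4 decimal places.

For each sticker, P(unseen after 11) = (3/4)^11 = 0.04224.
By linearity of expectation, E[unseen] = 4·(3/4)^11 = 0.16894.

0.1689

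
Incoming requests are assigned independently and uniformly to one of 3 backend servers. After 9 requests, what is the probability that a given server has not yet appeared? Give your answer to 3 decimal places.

Each request misses the fixed server with probability (3-1)/3 = 2/3, independently.
P(still missing after 9) = (2/3)^9 = 0.0260.

0.026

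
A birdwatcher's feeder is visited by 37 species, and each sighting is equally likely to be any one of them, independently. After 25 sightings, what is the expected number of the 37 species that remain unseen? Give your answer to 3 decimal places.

For each species, P(unseen after 25) = (36/37)^25 = 0.5041.
By linearity of expectation, E[unseen] = 37·(36/37)^25 = 18.6518.

18.652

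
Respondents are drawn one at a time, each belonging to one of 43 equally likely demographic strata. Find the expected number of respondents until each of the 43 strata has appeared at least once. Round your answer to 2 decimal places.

187.05

After k distinct strata have appeared, the next respondent gives a new one with probability (43-k)/43, so the expected wait for the (k+1)-th is 43/(43-k).
E[T] = 43/43 + 43/42 + 43/41 + ... + 43/2 + 43/1 = 43·H_{43}.
H_{43} = 4.350, so E[T] = 187.050.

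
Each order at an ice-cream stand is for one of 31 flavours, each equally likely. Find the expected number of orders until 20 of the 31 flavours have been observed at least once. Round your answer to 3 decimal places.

With k distinct flavours already seen, the next new one arrives after an expected 31/(31-k) orders.
Sum over k = 0,...,19: E = 31/31 + 31/30 + 31/29 + ... + 31/13 + 31/12 = 31.2284.

31.228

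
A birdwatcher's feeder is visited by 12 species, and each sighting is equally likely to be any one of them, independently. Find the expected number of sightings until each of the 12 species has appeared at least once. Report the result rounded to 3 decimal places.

37.239

After k distinct species have appeared, the next sighting gives a new one with probability (12-k)/12, so the expected wait for the (k+1)-th is 12/(12-k).
E[T] = 12/12 + 12/11 + 12/10 + ... + 12/2 + 12/1 = 12·H_{12}.
H_{12} = 3.1032, so E[T] = 37.2385.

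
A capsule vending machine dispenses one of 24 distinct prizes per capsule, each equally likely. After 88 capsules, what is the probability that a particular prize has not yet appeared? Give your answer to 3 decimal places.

0.024

On each capsule the fixed prize fails to appear with probability 23/24.
P(still missing after 88) = (23/24)^88 = 0.0236.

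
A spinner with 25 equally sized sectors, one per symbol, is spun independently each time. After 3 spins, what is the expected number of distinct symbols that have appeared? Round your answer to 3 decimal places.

For each symbol, P(seen in 3 spins) = 1 - (24/25)^3 = 0.1153.
By linearity of expectation, E[distinct seen] = 25·(1 - (24/25)^3) = 2.8816.

2.882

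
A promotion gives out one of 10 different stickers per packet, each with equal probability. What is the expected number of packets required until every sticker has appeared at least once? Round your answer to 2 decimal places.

Split into phases: going from k distinct to k+1 distinct takes on average 10/(10-k) packets.
E[T] = 10/10 + 10/9 + 10/8 + ... + 10/2 + 10/1 = 10·H_{10}.
H_{10} = 2.929, so E[T] = 29.290.

29.29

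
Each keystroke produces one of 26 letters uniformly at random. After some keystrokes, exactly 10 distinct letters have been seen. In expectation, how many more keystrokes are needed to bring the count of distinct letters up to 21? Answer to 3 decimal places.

28.532

With k distinct letters already seen, the next new one takes an expected 26/(26-k) keystrokes.
Sum over k = 10,...,20: E = 26/16 + 26/15 + 26/14 + ... + 26/7 + 26/6 = 28.5323.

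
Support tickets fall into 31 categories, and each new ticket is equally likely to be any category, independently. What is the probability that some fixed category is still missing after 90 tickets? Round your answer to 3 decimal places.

0.052

Each ticket misses the fixed category with probability (31-1)/31 = 30/31, independently.
P(still missing after 90) = (30/31)^90 = 0.0523.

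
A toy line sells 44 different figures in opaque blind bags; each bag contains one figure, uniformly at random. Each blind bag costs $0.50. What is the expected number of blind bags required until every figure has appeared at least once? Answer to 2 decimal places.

192.40

The wait to go from k to k+1 distinct figures is geometric with mean 44/(44-k).
E[T] = 44/44 + 44/43 + 44/42 + ... + 44/2 + 44/1 = 44·H_{44}.
H_{44} = 4.373, so E[T] = 192.400.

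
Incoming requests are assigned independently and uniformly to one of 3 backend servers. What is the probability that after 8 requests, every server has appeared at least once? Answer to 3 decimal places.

Let A_i be the event that server i is missing after 8 requests. By inclusion–exclusion on the A_i,
P(all seen) = Σ_{j=0}^{3} (-1)^j C(3,j)((3-j)/3)^8
= 1.0000 - 0.1171 + 0.0005 - 0.0000
= 0.8834.

0.883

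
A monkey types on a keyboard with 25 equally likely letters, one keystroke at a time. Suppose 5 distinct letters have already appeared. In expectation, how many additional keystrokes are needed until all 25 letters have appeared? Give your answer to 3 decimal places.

With k distinct letters already seen, the next new one takes an expected 25/(25-k) keystrokes.
Sum over k = 5,...,24: E = 25/20 + 25/19 + 25/18 + ... + 25/2 + 25/1 = 89.9435.

89.943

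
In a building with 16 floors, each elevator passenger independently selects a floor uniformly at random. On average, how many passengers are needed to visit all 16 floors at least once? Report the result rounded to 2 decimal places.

54.09

After k distinct floors have appeared, the next passenger gives a new one with probability (16-k)/16, so the expected wait for the (k+1)-th is 16/(16-k).
E[T] = 16/16 + 16/15 + 16/14 + ... + 16/2 + 16/1 = 16·H_{16}.
H_{16} = 3.381, so E[T] = 54.092.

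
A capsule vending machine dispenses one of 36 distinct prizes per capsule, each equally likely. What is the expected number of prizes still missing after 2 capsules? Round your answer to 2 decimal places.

34.03

For each prize, P(unseen after 2) = (35/36)^2 = 0.945.
By linearity of expectation, E[unseen] = 36·(35/36)^2 = 34.028.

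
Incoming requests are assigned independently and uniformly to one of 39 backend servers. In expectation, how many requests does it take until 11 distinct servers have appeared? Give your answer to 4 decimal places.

With k distinct servers already seen, the next new one arrives after an expected 39/(39-k) requests.
Sum over k = 0,...,10: E = 39/39 + 39/38 + 39/37 + ... + 39/30 + 39/29 = 12.72851.

12.7285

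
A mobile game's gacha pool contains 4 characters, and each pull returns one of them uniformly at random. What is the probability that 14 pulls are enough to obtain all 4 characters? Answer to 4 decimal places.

By inclusion–exclusion over which characters are missing,
P(all seen) = Σ_{j=0}^{4} (-1)^j C(4,j)((4-j)/4)^14
= 1.00000 - 0.07127 + 0.00037 - 0.00000 + 0.00000
= 0.92909.

0.9291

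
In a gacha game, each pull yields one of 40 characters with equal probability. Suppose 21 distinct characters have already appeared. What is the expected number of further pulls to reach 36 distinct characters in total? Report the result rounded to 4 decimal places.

The wait to go from k to k+1 distinct characters is geometric with mean 40/(40-k).
Sum over k = 21,...,35: E = 40/19 + 40/18 + 40/17 + ... + 40/6 + 40/5 = 58.57625.

58.5763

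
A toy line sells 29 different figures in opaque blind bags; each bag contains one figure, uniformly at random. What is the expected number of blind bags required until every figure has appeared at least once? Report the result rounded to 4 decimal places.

The wait to go from k to k+1 distinct figures is geometric with mean 29/(29-k).
E[T] = 29/29 + 29/28 + 29/27 + ... + 29/2 + 29/1 = 29·H_{29}.
H_{29} = 3.96165, so E[T] = 114.88796.

114.8880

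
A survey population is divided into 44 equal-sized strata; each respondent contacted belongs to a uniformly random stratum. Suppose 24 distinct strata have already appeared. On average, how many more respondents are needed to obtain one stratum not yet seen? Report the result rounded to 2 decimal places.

The number of respondents until the next new stratum is geometric with success probability 20/44, so its mean is 44/20.
E = 44/20 = 2.200.

2.20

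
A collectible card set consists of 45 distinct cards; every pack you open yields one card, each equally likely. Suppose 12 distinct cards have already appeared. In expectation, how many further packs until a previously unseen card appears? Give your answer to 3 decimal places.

1.364

The number of packs until the next new card is geometric with success probability 33/45, so its mean is 45/33.
E = 45/33 = 1.3636.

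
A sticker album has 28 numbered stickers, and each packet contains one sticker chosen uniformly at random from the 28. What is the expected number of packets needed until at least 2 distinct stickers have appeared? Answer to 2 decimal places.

2.04

With k distinct stickers already seen, the next new one arrives after an expected 28/(28-k) packets.
Sum over k = 0,...,1: E = 28/28 + 28/27 = 2.037.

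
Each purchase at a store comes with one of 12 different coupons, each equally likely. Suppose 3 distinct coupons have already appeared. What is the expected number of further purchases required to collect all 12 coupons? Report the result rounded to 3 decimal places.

The wait to go from k to k+1 distinct coupons is geometric with mean 12/(12-k).
Sum over k = 3,...,11: E = 12/9 + 12/8 + 12/7 + ... + 12/2 + 12/1 = 33.9476.

33.948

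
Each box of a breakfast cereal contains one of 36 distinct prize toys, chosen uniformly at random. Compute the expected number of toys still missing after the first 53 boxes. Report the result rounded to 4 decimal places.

For each toy, P(unseen after 53) = (35/36)^53 = 0.22468.
By linearity of expectation, E[unseen] = 36·(35/36)^53 = 8.08865.

8.0887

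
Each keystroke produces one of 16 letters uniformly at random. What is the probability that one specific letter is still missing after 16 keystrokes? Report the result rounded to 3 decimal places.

Each keystroke misses the fixed letter with probability (16-1)/16 = 15/16, independently.
P(still missing after 16) = (15/16)^16 = 0.3561.

0.356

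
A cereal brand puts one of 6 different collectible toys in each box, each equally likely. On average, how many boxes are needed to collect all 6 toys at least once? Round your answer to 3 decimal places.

14.700

The wait to go from k to k+1 distinct toys is geometric with mean 6/(6-k).
E[T] = 6/6 + 6/5 + 6/4 + 6/3 + 6/2 + 6/1 = 6·H_{6}.
H_{6} = 2.4500, so E[T] = 14.7000.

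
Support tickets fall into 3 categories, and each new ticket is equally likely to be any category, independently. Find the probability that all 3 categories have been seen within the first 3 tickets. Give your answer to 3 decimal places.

0.222

Let A_i be the event that category i is missing after 3 tickets. By inclusion–exclusion on the A_i,
P(all seen) = Σ_{j=0}^{3} (-1)^j C(3,j)((3-j)/3)^3
= 1.0000 - 0.8889 + 0.1111 - 0.0000
= 0.2222.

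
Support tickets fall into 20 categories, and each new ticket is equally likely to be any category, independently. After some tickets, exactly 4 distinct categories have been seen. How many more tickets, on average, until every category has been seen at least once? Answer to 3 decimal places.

The wait to go from k to k+1 distinct categories is geometric with mean 20/(20-k).
Sum over k = 4,...,19: E = 20/16 + 20/15 + 20/14 + ... + 20/2 + 20/1 = 67.6146.

67.615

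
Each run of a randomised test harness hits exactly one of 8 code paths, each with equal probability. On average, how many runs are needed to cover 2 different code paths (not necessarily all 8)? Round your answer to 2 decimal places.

Going from k to k+1 distinct takes a geometric number of runs with mean 8/(8-k).
Sum over k = 0,...,1: E = 8/8 + 8/7 = 2.143.

2.14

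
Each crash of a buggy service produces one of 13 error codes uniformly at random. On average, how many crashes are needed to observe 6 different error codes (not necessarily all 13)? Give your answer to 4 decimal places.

With k distinct error codes already seen, the next new one arrives after an expected 13/(13-k) crashes.
Sum over k = 0,...,5: E = 13/13 + 13/12 + 13/11 + 13/10 + 13/9 + 13/8 = 7.63460.

7.6346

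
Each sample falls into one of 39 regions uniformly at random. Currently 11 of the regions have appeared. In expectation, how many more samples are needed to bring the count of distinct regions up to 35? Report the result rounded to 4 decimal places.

From k distinct to k+1 distinct takes on average 39/(39-k) samples.
Sum over k = 11,...,34: E = 39/28 + 39/27 + 39/26 + ... + 39/6 + 39/5 = 71.90967.

71.9097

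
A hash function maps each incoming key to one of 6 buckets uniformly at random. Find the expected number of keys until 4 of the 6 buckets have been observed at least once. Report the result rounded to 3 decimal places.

5.700

Going from k to k+1 distinct takes a geometric number of keys with mean 6/(6-k).
Sum over k = 0,...,3: E = 6/6 + 6/5 + 6/4 + 6/3 = 5.7000.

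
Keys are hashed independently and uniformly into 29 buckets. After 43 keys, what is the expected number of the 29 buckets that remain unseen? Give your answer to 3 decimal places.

For each bucket, P(unseen after 43) = (28/29)^43 = 0.2211.
By linearity of expectation, E[unseen] = 29·(28/29)^43 = 6.4133.

6.413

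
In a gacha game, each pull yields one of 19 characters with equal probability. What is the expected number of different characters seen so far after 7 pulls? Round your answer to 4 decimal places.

For each character, P(seen in 7 pulls) = 1 - (18/19)^7 = 0.31509.
By linearity of expectation, E[distinct seen] = 19·(1 - (18/19)^7) = 5.98675.

5.9867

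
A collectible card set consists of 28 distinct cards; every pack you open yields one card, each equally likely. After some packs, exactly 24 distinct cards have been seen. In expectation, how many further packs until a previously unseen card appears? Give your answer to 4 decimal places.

7.0000

The number of packs until the next new card is geometric with success probability 4/28, so its mean is 28/4.
E = 28/4 = 7.00000.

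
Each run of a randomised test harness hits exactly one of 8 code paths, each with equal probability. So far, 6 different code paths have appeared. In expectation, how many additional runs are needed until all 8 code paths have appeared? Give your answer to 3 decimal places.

The wait to go from k to k+1 distinct code paths is geometric with mean 8/(8-k).
Sum over k = 6,...,7: E = 8/2 + 8/1 = 12.0000.

12.000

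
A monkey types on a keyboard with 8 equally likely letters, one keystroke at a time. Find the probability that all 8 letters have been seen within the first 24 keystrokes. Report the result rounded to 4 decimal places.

Let A_i be the event that letter i is missing after 24 keystrokes. By inclusion–exclusion on the A_i,
P(all seen) = Σ_{j=0}^{8} (-1)^j C(8,j)((8-j)/8)^24
= 1.00000 - 0.32455 + 0.02809 - 0.00071 + 0.00000 - 0.00000 + 0.00000 - 0.00000 + 0.00000
= 0.70284.

0.7028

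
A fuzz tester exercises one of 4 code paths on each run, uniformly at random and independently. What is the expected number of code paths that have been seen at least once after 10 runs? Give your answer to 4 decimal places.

3.7747

For each code path, P(seen in 10 runs) = 1 - (3/4)^10 = 0.94369.
By linearity of expectation, E[distinct seen] = 4·(1 - (3/4)^10) = 3.77475.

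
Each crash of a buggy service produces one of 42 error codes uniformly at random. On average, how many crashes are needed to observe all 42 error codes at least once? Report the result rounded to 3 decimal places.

Split into phases: going from k distinct to k+1 distinct takes on average 42/(42-k) crashes.
E[T] = 42/42 + 42/41 + 42/40 + ... + 42/2 + 42/1 = 42·H_{42}.
H_{42} = 4.3267, so E[T] = 181.7232.

181.723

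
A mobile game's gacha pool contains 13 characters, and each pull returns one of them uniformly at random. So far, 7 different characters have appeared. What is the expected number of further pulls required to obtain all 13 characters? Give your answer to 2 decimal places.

31.85

The wait to go from k to k+1 distinct characters is geometric with mean 13/(13-k).
Sum over k = 7,...,12: E = 13/6 + 13/5 + 13/4 + 13/3 + 13/2 + 13/1 = 31.850.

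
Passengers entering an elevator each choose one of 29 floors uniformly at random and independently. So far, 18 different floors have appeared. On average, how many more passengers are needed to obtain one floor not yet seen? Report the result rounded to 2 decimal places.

The number of passengers until the next new floor is geometric with success probability 11/29, so its mean is 29/11.
E = 29/11 = 2.636.

2.64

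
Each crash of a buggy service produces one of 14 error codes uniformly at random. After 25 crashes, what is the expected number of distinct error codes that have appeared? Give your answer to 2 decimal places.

11.80

For each error code, P(seen in 25 crashes) = 1 - (13/14)^25 = 0.843.
By linearity of expectation, E[distinct seen] = 14·(1 - (13/14)^25) = 11.805.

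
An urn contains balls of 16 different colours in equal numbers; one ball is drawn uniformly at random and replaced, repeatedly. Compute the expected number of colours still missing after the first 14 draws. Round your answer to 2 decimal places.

For each colour, P(unseen after 14) = (15/16)^14 = 0.405.
By linearity of expectation, E[unseen] = 16·(15/16)^14 = 6.482.

6.48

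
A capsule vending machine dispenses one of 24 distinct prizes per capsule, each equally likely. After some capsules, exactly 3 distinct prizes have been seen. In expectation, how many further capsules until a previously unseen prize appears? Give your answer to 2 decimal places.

The number of capsules until the next new prize is geometric with success probability 21/24, so its mean is 24/21.
E = 24/21 = 1.143.

1.14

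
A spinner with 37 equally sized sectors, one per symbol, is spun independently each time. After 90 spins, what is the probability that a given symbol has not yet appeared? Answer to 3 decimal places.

0.085

Each spin misses the fixed symbol with probability (37-1)/37 = 36/37, independently.
P(still missing after 90) = (36/37)^90 = 0.0849.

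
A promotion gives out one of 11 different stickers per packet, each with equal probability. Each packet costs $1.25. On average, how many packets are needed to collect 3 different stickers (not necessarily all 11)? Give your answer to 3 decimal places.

3.322

With k distinct stickers already seen, the next new one arrives after an expected 11/(11-k) packets.
Sum over k = 0,...,2: E = 11/11 + 11/10 + 11/9 = 3.3222.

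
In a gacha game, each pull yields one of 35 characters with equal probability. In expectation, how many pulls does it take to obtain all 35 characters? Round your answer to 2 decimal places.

Split into phases: going from k distinct to k+1 distinct takes on average 35/(35-k) pulls.
E[T] = 35/35 + 35/34 + 35/33 + ... + 35/2 + 35/1 = 35·H_{35}.
H_{35} = 4.147, so E[T] = 145.137.

145.14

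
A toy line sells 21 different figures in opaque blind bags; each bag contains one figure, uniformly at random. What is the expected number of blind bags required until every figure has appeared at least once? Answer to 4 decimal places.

Split into phases: going from k distinct to k+1 distinct takes on average 21/(21-k) blind bags.
E[T] = 21/21 + 21/20 + 21/19 + ... + 21/2 + 21/1 = 21·H_{21}.
H_{21} = 3.64536, so E[T] = 76.55253.

76.5525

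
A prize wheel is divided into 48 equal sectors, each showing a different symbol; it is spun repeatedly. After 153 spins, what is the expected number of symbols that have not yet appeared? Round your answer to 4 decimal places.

For each symbol, P(unseen after 153) = (47/48)^153 = 0.03991.
By linearity of expectation, E[unseen] = 48·(47/48)^153 = 1.91560.

1.9156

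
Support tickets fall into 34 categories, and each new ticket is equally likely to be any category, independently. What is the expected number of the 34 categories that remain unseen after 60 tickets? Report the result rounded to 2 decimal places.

5.67

For each category, P(unseen after 60) = (33/34)^60 = 0.167.
By linearity of expectation, E[unseen] = 34·(33/34)^60 = 5.670.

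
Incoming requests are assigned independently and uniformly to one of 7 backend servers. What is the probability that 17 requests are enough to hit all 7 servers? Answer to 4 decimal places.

Let A_i be the event that server i is missing after 17 requests. By inclusion–exclusion on the A_i,
P(all seen) = Σ_{j=0}^{7} (-1)^j C(7,j)((7-j)/7)^17
= 1.00000 - 0.50933 + 0.06887 - 0.00258 + 0.00002 - 0.00000 + 0.00000 - 0.00000
= 0.55697.

0.5570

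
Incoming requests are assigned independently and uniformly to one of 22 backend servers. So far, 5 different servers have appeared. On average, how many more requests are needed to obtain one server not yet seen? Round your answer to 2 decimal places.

The number of requests until the next new server is geometric with success probability 17/22, so its mean is 22/17.
E = 22/17 = 1.294.

1.29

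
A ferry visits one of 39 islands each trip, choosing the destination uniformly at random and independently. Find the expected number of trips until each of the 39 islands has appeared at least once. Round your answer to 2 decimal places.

After k distinct islands have appeared, the next trip gives a new one with probability (39-k)/39, so the expected wait for the (k+1)-th is 39/(39-k).
E[T] = 39/39 + 39/38 + 39/37 + ... + 39/2 + 39/1 = 39·H_{39}.
H_{39} = 4.254, so E[T] = 165.888.

165.89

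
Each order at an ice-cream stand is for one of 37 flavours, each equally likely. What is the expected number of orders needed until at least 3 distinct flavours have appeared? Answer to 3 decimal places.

Going from k to k+1 distinct takes a geometric number of orders with mean 37/(37-k).
Sum over k = 0,...,2: E = 37/37 + 37/36 + 37/35 = 3.0849.

3.085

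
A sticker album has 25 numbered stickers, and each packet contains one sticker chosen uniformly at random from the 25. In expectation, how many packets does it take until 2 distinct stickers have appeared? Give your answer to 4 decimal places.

2.0417

Going from k to k+1 distinct takes a geometric number of packets with mean 25/(25-k).
Sum over k = 0,...,1: E = 25/25 + 25/24 = 2.04167.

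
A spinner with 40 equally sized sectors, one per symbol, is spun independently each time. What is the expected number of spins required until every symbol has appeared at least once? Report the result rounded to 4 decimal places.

Split into phases: going from k distinct to k+1 distinct takes on average 40/(40-k) spins.
E[T] = 40/40 + 40/39 + 40/38 + ... + 40/2 + 40/1 = 40·H_{40}.
H_{40} = 4.27854, so E[T] = 171.14172.

171.1417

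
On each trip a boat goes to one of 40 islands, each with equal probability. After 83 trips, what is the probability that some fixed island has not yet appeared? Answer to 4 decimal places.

0.1223

On each trip the fixed island fails to appear with probability 39/40.
P(still missing after 83) = (39/40)^83 = 0.12229.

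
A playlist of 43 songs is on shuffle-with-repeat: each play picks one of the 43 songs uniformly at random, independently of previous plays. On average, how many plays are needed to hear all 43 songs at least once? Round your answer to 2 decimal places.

The wait to go from k to k+1 distinct songs is geometric with mean 43/(43-k).
E[T] = 43/43 + 43/42 + 43/41 + ... + 43/2 + 43/1 = 43·H_{43}.
H_{43} = 4.350, so E[T] = 187.050.

187.05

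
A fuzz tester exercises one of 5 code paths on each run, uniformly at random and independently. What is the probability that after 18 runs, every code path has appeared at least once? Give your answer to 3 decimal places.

Let A_i be the event that code path i is missing after 18 runs. By inclusion–exclusion on the A_i,
P(all seen) = Σ_{j=0}^{5} (-1)^j C(5,j)((5-j)/5)^18
= 1.0000 - 0.0901 + 0.0010 - 0.0000 + 0.0000 - 0.0000
= 0.9109.

0.911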